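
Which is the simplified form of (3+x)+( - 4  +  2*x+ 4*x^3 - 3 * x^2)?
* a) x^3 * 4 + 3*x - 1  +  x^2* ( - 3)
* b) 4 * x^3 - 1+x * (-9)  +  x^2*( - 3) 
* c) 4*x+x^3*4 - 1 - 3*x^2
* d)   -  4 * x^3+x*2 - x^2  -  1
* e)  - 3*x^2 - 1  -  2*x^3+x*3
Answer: a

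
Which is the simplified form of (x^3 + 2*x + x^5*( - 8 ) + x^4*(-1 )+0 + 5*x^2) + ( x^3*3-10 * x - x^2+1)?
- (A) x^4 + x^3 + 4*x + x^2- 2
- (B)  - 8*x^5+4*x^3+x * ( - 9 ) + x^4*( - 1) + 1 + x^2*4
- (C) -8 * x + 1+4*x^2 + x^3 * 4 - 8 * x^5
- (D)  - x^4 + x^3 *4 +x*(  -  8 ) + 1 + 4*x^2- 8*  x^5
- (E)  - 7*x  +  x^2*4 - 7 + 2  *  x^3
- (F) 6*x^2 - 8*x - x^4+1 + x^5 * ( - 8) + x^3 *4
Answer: D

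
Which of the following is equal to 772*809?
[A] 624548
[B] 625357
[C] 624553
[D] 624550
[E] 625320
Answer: A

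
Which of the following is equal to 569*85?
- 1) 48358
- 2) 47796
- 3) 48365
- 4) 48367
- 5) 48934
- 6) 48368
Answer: 3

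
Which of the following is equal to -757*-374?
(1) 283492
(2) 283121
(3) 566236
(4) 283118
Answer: 4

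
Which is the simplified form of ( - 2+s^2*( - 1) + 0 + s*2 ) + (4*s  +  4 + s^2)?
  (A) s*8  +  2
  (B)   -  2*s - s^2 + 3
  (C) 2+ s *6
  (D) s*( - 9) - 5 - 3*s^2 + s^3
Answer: C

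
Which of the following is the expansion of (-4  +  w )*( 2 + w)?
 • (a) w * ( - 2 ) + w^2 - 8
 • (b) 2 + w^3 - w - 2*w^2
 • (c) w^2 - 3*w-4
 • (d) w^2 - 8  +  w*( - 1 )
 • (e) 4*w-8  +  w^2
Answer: a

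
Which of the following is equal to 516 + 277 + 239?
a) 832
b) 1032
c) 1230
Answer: b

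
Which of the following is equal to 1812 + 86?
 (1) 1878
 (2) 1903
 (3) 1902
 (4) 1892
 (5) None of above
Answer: 5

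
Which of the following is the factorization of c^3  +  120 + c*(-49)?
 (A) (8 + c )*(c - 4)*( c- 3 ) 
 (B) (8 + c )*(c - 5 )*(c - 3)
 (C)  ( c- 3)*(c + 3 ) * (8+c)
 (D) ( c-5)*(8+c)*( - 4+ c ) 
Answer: B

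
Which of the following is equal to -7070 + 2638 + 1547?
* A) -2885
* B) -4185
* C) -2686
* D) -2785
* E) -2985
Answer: A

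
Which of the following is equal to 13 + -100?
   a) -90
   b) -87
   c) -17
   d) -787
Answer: b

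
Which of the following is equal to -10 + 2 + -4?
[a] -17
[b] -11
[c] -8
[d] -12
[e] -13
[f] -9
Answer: d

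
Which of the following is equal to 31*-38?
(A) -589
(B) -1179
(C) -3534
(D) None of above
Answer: D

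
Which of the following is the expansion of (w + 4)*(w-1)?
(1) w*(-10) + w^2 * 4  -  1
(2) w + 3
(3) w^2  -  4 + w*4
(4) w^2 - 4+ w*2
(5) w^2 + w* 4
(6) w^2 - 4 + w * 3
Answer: 6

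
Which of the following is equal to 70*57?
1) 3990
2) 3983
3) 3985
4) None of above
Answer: 1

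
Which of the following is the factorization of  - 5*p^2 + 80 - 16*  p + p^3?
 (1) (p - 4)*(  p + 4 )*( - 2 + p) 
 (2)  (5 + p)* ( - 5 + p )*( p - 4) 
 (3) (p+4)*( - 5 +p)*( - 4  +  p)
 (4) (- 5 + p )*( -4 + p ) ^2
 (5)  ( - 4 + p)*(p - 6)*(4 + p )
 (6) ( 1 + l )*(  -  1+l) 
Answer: 3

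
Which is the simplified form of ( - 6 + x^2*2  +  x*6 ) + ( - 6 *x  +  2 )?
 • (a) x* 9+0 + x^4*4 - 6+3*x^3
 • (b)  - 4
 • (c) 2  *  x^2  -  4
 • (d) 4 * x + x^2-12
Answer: c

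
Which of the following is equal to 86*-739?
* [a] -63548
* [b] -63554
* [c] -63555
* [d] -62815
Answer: b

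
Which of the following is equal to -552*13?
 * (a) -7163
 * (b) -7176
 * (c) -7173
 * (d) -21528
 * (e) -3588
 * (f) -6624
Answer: b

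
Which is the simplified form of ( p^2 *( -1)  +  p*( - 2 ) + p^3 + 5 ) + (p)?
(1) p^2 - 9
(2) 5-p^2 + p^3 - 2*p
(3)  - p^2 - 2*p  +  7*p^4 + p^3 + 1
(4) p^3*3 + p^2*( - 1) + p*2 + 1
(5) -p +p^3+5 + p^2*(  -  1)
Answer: 5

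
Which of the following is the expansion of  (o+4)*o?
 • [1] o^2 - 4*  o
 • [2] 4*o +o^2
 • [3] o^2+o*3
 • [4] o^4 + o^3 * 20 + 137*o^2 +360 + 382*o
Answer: 2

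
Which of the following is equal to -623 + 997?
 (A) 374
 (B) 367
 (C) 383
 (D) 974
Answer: A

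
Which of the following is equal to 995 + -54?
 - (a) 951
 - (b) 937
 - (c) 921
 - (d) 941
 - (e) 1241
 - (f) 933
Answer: d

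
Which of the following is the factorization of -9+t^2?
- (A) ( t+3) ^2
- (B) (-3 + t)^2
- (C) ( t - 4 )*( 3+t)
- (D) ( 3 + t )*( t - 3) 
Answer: D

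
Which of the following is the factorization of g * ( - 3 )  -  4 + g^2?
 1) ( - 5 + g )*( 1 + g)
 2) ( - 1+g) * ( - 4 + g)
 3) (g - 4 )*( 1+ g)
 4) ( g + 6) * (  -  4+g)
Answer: 3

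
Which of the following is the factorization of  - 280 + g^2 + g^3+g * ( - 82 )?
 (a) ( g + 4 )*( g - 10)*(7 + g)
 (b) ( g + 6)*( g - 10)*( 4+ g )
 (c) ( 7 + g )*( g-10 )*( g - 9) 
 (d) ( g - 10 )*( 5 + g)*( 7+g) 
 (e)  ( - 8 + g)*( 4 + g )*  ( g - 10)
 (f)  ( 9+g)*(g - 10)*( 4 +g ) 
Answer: a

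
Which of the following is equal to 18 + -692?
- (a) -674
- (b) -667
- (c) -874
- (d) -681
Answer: a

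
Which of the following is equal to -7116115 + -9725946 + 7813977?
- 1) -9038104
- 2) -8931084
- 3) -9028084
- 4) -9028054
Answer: 3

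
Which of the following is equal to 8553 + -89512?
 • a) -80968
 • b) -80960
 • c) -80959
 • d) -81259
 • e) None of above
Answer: c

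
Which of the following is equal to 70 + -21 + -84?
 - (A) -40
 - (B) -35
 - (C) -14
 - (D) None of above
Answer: B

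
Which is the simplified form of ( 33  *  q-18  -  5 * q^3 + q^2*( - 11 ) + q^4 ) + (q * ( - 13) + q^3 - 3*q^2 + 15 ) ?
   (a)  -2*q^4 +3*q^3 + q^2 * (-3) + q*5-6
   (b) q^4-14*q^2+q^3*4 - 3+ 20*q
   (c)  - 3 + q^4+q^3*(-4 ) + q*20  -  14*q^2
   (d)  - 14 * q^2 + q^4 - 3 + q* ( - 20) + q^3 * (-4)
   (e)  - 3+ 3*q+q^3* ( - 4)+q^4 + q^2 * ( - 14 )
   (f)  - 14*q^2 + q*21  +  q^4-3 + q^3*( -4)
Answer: c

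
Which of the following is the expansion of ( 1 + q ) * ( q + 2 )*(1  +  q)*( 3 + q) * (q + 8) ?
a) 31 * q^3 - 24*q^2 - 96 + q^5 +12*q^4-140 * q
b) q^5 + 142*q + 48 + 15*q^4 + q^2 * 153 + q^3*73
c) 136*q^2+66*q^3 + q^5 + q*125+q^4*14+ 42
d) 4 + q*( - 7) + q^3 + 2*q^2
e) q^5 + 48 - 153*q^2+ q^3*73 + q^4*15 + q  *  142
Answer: b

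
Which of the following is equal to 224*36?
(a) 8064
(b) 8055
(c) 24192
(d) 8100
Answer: a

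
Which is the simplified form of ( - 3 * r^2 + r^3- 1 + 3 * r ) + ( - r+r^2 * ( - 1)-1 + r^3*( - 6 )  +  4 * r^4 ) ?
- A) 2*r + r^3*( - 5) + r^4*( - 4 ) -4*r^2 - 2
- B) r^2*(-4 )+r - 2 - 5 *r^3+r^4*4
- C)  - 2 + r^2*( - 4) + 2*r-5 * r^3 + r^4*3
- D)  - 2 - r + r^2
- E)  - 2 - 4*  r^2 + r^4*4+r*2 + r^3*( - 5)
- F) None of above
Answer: E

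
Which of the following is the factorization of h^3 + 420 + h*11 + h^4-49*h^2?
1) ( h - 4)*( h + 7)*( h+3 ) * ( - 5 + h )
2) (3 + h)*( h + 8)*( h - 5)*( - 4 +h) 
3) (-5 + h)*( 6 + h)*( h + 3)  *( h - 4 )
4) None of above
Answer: 1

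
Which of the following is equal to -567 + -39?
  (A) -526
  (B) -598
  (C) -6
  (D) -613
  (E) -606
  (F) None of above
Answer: E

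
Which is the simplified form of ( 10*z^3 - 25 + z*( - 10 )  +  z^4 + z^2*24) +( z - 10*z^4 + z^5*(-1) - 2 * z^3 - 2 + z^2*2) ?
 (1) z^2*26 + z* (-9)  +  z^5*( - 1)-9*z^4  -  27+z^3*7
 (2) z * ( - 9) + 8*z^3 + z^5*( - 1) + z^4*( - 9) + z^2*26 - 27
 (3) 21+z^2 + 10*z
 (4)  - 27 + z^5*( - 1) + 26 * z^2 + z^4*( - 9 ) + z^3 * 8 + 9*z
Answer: 2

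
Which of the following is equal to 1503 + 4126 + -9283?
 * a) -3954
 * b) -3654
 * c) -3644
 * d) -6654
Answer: b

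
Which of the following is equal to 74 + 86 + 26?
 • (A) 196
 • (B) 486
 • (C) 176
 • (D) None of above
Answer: D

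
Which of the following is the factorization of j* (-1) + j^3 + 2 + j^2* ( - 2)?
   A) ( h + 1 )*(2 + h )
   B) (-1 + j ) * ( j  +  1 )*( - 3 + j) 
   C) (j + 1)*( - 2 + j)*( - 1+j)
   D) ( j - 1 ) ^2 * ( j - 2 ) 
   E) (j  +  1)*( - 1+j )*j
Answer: C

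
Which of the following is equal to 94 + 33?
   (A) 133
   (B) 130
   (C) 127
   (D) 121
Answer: C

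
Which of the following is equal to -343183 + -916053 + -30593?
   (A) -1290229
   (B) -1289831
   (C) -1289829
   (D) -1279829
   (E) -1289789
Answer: C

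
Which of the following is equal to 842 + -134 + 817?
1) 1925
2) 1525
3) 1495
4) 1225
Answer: 2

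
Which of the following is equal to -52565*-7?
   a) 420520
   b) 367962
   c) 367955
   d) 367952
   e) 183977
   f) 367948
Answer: c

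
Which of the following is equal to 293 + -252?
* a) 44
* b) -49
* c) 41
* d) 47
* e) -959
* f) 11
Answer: c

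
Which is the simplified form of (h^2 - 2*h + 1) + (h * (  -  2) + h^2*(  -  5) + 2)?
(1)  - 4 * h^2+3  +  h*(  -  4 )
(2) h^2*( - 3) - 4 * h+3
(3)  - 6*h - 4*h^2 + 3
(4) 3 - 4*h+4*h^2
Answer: 1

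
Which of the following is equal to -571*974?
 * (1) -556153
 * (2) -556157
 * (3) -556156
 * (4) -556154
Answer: 4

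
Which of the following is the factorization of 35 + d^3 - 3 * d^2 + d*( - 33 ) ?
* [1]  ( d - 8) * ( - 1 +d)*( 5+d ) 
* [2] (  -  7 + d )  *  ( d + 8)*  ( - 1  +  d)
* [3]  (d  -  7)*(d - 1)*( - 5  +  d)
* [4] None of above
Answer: 4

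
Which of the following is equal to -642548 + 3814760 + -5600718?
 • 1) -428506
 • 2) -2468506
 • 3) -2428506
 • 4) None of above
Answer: 3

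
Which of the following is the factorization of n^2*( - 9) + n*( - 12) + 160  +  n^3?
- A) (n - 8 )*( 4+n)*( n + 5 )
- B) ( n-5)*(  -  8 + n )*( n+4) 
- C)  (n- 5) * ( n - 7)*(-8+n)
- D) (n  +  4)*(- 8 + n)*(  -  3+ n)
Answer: B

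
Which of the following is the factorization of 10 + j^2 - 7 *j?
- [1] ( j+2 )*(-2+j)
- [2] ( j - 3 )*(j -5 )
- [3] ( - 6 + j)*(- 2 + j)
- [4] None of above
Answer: 4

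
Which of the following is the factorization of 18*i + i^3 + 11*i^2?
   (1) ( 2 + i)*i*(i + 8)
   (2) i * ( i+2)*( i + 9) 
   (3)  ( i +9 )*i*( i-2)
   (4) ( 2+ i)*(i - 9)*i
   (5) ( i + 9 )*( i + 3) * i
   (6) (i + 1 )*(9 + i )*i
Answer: 2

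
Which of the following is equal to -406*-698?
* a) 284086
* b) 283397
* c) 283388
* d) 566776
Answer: c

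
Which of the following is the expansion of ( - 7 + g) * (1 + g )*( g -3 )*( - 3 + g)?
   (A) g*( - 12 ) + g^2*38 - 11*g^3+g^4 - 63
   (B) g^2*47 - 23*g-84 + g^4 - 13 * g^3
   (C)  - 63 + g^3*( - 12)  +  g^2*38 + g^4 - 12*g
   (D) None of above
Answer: C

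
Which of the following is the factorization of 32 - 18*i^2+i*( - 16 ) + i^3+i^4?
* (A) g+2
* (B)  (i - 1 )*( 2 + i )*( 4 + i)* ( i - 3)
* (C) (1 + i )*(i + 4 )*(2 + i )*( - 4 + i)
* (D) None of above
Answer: D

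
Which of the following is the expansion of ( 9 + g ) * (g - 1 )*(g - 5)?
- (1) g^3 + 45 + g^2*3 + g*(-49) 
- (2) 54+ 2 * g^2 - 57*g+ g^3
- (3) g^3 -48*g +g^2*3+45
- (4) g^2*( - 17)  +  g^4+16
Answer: 1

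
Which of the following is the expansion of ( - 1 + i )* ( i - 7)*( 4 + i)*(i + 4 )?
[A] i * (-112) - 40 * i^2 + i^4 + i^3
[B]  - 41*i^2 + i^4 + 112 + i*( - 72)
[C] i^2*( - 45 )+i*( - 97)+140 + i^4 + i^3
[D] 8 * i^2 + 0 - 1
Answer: B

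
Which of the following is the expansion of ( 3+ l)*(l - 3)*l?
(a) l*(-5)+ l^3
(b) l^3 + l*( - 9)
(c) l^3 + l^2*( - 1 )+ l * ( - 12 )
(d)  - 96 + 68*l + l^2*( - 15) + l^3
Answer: b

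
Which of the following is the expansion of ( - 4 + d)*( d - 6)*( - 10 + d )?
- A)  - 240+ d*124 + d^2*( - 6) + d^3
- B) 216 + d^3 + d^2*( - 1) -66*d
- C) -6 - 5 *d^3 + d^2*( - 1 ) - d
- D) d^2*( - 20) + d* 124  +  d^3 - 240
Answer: D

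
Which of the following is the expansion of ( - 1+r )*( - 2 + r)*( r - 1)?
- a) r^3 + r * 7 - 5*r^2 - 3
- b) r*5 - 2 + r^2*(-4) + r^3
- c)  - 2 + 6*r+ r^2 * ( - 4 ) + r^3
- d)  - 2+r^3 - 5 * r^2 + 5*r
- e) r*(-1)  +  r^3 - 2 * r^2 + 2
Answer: b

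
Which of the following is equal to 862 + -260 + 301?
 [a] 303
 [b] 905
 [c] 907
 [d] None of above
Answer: d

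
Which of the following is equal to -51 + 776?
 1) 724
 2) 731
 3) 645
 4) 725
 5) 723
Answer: 4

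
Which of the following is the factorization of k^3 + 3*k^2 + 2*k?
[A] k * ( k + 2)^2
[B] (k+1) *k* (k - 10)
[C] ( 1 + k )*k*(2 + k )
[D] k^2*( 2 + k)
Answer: C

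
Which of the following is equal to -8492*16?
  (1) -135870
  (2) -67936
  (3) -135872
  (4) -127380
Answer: 3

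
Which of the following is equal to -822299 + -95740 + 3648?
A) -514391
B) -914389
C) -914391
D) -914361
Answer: C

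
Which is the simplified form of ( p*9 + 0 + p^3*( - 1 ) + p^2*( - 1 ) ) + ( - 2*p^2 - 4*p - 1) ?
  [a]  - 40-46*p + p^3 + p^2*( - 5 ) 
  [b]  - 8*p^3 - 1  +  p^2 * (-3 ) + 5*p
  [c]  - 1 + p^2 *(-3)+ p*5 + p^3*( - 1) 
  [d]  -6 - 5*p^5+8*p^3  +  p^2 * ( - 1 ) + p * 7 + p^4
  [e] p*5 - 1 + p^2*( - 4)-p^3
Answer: c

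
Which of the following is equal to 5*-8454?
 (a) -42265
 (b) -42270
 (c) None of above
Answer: b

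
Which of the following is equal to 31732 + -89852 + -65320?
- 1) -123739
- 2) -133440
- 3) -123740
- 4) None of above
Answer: 4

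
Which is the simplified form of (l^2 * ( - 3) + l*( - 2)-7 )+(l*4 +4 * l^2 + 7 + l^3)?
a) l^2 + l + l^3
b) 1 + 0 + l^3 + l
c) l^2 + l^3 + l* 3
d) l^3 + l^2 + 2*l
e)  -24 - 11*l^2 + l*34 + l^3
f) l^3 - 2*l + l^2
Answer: d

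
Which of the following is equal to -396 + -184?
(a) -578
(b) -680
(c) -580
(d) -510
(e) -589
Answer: c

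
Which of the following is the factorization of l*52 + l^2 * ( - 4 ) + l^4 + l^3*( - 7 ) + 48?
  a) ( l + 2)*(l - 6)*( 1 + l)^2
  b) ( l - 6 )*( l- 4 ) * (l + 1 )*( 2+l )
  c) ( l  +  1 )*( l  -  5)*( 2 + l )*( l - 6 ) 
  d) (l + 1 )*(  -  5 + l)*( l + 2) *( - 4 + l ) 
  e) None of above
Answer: b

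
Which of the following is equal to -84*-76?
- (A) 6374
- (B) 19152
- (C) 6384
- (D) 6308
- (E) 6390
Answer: C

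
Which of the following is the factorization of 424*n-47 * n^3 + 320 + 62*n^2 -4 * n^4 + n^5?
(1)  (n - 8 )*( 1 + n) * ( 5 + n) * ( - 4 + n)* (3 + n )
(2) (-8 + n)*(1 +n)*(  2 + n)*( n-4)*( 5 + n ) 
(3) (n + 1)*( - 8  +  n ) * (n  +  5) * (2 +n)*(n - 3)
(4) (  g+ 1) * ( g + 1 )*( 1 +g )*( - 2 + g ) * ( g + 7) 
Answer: 2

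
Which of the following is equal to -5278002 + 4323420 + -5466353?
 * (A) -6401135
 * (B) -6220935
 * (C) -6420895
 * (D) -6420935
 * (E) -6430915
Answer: D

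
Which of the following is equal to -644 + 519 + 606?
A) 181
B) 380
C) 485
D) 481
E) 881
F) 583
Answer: D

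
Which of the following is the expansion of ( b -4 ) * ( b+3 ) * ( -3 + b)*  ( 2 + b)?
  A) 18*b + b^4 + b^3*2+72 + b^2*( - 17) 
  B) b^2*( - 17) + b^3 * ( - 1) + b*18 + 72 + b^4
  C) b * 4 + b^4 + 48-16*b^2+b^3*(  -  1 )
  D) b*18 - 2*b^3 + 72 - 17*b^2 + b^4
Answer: D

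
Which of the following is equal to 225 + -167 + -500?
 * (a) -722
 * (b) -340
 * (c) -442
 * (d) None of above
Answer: c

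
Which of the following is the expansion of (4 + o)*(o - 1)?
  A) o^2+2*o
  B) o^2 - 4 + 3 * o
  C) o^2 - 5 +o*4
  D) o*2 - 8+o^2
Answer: B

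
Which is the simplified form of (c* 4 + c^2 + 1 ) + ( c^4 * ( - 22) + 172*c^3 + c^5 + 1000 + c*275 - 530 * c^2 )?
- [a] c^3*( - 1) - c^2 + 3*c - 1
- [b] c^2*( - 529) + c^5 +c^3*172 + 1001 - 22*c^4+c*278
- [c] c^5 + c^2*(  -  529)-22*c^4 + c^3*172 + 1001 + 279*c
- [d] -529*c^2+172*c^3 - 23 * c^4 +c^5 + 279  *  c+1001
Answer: c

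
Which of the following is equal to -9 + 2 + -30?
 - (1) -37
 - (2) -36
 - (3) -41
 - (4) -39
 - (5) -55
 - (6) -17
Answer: 1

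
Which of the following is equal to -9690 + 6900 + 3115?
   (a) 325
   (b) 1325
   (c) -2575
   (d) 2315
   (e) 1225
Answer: a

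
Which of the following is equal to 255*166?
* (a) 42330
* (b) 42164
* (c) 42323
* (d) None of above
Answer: a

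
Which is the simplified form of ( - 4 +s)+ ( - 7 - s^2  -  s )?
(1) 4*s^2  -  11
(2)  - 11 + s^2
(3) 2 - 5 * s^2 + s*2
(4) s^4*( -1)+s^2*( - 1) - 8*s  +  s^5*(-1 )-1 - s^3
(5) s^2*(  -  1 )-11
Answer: 5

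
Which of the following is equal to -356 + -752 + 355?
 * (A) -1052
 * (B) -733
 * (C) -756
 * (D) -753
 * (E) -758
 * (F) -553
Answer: D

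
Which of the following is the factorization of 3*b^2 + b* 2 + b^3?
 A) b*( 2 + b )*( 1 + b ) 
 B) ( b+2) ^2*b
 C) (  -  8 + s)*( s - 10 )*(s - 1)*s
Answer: A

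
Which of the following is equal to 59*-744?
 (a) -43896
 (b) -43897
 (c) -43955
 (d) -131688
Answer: a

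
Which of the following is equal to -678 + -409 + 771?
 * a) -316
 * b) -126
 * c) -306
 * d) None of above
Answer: a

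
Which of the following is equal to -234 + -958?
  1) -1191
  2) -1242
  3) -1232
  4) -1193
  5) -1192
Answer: 5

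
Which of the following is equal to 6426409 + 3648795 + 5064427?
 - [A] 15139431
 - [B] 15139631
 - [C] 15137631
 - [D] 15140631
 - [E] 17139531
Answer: B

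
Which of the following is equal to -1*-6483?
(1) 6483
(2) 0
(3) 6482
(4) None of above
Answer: 1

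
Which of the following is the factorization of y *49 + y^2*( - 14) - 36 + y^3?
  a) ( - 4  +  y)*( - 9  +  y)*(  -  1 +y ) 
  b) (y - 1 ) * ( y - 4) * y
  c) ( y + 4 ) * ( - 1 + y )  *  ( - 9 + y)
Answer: a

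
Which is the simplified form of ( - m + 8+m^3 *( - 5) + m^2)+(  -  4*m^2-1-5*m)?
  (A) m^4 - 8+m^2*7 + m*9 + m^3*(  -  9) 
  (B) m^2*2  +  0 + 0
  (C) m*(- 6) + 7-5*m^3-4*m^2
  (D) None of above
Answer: D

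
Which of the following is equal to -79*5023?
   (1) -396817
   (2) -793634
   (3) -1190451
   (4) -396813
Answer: 1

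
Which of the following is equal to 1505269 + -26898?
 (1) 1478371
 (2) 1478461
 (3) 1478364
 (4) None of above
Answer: 1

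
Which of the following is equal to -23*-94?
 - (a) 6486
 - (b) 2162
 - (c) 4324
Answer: b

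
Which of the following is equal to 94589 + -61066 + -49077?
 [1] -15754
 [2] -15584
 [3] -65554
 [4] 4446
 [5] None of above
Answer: 5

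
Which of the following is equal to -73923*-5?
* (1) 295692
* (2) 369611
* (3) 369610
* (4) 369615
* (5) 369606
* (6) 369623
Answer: 4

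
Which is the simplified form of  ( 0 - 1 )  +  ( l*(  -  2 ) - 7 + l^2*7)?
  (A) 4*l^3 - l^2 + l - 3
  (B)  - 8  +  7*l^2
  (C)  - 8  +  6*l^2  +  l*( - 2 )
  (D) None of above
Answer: D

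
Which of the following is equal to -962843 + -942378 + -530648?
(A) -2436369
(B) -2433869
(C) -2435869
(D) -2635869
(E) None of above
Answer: C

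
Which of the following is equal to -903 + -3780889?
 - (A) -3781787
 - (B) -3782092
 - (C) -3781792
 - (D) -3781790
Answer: C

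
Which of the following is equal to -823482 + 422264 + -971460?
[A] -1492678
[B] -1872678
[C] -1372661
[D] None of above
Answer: D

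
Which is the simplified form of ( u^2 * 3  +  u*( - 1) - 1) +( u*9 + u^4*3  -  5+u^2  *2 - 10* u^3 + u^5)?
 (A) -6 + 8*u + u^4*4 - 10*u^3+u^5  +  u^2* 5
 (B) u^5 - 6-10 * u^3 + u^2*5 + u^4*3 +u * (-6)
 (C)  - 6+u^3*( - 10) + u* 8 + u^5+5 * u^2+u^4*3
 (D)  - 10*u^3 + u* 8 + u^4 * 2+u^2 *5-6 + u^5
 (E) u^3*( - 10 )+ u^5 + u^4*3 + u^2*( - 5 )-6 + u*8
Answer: C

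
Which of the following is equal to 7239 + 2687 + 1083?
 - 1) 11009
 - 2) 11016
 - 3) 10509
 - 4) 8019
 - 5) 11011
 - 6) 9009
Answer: 1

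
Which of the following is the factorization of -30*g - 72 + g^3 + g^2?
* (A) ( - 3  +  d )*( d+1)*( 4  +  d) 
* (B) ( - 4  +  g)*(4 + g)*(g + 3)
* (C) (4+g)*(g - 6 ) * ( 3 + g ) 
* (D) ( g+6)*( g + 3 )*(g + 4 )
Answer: C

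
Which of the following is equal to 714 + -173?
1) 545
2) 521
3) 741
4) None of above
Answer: 4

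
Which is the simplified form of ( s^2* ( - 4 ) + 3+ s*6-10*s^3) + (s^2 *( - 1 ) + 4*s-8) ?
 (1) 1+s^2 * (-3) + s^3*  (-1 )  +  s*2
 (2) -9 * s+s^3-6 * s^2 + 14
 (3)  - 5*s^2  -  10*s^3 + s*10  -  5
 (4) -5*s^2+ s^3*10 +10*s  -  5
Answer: 3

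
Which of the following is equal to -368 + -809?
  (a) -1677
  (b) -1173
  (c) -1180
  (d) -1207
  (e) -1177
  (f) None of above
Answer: e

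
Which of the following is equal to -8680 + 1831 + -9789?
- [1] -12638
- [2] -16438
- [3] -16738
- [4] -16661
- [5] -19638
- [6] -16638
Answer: 6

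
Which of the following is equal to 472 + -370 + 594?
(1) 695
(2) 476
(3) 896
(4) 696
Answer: 4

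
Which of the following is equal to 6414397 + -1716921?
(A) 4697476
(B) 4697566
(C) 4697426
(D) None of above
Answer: A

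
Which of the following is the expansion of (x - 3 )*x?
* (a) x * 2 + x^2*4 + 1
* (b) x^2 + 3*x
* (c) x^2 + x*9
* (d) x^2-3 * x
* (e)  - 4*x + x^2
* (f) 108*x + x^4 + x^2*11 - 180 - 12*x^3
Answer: d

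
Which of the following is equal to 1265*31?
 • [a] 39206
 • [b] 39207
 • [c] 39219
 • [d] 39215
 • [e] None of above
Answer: d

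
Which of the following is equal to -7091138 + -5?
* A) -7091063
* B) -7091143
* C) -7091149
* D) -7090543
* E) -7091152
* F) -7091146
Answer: B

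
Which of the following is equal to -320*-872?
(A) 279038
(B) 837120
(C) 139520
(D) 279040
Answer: D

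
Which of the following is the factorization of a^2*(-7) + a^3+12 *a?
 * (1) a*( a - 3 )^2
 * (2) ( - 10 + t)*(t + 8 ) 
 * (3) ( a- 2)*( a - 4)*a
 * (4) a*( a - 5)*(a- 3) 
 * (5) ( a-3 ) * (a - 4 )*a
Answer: 5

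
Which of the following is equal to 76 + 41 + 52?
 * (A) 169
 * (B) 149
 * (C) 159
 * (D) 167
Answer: A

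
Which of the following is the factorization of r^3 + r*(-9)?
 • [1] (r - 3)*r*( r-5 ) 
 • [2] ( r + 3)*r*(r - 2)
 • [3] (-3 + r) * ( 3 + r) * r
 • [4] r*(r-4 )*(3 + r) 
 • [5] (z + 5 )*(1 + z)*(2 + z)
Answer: 3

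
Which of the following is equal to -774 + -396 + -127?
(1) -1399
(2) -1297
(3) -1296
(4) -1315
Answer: 2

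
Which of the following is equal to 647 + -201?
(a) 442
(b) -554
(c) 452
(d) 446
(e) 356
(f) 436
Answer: d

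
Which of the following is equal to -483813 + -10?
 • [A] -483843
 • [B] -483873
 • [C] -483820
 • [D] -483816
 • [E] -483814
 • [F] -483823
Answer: F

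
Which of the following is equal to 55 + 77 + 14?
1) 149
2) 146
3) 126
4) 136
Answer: 2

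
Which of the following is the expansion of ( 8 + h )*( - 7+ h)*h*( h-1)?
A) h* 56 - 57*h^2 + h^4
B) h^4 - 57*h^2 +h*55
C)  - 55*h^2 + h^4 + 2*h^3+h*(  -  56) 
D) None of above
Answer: A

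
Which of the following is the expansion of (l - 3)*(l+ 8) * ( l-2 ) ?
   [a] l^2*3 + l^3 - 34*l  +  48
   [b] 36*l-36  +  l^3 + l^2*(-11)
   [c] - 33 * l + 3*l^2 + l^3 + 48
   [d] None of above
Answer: a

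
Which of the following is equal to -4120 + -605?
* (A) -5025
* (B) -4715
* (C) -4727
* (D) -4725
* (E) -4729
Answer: D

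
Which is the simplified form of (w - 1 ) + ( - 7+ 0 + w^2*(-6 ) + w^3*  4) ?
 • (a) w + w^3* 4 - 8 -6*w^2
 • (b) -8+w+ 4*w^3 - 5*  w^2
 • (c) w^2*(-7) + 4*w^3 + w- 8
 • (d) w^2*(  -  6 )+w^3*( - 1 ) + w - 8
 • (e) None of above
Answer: a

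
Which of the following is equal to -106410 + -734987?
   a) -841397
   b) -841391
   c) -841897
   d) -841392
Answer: a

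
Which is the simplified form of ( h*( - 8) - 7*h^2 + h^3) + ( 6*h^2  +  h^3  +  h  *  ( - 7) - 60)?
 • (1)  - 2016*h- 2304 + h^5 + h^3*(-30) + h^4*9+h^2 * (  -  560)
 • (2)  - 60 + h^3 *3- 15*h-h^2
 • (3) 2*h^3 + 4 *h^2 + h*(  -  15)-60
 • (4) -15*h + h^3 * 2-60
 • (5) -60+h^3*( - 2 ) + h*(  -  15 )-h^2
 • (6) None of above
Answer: 6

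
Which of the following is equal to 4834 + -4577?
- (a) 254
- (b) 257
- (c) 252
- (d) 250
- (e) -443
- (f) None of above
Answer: b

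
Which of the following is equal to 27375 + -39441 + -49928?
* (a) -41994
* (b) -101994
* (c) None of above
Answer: c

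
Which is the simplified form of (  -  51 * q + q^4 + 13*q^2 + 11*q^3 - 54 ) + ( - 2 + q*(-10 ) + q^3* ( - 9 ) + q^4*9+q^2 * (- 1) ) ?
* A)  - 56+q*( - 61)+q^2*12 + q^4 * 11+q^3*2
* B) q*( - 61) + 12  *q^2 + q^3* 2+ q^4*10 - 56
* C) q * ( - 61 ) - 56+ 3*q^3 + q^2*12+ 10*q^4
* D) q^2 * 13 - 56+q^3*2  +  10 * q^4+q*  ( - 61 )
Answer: B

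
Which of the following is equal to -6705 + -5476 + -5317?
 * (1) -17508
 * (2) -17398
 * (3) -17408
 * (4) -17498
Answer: 4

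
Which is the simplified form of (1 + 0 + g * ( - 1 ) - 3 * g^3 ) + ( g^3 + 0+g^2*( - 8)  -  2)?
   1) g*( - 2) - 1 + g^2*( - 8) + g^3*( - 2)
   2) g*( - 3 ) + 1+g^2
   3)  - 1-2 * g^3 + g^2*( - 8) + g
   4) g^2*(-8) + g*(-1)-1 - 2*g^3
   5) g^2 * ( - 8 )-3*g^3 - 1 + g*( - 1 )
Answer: 4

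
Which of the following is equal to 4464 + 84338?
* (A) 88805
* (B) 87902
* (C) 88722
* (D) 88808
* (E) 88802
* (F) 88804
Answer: E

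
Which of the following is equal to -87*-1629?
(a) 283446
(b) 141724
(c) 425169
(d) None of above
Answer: d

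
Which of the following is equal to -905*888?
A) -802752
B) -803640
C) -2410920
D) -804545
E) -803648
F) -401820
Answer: B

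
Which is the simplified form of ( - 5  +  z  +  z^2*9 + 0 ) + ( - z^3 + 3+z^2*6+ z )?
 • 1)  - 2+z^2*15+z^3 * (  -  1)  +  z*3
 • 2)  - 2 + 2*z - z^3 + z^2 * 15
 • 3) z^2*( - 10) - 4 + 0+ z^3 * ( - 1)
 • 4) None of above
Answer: 2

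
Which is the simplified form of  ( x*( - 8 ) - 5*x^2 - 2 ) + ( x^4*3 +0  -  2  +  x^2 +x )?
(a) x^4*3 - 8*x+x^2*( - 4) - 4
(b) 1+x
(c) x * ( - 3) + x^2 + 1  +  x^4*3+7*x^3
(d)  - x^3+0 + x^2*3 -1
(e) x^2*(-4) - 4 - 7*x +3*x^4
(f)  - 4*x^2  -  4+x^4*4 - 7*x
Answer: e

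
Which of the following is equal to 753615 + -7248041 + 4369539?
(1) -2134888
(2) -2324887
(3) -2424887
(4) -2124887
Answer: 4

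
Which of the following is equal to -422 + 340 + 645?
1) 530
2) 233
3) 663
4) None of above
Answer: 4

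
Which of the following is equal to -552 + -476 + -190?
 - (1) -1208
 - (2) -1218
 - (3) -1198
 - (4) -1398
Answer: 2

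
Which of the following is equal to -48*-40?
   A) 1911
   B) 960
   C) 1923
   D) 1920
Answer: D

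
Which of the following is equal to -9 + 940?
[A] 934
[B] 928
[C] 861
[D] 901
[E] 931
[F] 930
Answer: E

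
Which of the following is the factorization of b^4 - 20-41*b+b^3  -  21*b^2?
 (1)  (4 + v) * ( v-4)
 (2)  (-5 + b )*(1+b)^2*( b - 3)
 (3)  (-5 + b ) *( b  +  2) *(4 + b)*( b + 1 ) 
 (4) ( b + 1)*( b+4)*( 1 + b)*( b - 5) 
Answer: 4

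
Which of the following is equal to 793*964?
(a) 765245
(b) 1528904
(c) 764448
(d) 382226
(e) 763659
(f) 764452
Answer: f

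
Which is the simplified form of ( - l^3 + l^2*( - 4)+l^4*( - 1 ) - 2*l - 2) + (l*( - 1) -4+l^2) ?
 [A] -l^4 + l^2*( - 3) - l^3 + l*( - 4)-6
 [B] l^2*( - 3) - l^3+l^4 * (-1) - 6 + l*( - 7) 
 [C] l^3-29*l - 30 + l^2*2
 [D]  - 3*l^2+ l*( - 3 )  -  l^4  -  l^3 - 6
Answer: D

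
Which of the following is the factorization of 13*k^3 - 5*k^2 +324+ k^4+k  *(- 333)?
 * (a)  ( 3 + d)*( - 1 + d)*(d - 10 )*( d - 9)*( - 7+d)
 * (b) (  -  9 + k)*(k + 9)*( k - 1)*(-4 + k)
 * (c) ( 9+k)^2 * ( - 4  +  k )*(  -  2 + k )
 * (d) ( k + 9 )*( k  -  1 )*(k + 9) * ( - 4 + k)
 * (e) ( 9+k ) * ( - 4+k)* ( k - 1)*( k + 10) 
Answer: d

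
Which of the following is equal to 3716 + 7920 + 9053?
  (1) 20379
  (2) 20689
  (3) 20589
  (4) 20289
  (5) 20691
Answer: 2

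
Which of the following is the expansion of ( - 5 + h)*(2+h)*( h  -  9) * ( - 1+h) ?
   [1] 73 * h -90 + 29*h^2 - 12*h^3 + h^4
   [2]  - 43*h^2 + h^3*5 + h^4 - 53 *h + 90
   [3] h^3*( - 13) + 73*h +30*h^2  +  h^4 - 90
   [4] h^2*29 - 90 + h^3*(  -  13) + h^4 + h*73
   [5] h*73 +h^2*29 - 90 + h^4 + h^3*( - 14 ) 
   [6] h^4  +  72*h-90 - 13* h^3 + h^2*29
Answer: 4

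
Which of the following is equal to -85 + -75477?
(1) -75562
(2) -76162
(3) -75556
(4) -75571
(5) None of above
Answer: 1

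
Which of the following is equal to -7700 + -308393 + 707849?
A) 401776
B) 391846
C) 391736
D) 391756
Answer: D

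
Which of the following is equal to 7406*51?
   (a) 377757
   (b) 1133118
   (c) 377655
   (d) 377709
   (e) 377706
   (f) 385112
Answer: e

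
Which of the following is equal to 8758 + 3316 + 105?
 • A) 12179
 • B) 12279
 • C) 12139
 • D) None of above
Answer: A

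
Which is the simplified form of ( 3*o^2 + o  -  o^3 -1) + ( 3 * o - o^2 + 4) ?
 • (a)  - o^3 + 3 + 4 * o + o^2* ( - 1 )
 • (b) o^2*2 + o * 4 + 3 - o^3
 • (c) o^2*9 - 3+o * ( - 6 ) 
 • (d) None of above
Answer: b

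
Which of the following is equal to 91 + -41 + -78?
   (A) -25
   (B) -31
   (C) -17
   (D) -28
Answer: D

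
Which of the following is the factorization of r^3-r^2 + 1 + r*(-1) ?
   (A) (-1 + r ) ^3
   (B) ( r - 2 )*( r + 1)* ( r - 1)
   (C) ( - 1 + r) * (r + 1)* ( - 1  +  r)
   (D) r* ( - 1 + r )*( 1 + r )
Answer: C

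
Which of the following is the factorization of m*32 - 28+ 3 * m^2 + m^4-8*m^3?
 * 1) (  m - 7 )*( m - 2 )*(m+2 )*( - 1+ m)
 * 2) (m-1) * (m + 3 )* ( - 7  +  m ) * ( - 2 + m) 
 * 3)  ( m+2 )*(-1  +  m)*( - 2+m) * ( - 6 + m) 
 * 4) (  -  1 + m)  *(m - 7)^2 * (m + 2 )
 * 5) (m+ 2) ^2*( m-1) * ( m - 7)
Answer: 1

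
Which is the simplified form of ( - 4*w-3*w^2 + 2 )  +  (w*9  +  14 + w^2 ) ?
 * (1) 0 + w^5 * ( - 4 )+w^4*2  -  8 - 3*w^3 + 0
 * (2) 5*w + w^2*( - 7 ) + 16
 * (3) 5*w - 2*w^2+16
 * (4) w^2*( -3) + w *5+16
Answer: 3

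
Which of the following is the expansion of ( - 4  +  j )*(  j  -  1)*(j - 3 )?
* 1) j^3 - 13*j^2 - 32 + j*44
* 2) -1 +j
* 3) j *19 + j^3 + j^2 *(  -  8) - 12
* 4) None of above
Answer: 3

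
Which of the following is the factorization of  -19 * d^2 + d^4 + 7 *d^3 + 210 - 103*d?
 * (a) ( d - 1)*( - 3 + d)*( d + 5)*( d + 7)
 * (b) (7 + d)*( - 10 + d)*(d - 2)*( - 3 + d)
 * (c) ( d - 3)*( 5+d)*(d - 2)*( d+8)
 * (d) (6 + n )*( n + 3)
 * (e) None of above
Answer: e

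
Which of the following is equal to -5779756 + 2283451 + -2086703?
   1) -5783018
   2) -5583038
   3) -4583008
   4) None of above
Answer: 4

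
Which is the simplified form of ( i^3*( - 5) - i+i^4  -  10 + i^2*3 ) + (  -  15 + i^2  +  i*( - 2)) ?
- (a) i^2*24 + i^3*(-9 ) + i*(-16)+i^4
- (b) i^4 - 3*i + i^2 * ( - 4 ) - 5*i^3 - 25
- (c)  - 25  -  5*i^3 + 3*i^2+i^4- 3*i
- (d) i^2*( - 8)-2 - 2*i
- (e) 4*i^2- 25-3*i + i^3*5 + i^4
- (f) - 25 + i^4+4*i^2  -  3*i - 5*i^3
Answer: f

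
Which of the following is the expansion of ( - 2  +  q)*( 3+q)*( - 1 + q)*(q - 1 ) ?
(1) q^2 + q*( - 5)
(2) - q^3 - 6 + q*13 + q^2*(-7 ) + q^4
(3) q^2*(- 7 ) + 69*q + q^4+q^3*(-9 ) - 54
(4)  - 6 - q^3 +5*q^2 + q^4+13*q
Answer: 2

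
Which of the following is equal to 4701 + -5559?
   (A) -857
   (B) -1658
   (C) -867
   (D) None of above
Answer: D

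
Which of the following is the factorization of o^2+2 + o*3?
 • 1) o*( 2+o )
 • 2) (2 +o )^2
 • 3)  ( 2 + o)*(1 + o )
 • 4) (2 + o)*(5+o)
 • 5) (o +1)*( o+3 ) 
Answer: 3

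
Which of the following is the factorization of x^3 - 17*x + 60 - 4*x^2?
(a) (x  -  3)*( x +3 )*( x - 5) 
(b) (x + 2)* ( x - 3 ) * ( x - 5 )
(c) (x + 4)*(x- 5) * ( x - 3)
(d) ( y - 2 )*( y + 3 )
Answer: c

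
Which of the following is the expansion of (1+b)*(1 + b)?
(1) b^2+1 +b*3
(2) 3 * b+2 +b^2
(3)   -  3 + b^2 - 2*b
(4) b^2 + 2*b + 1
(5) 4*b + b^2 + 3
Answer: 4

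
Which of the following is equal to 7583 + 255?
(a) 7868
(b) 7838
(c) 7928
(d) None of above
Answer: b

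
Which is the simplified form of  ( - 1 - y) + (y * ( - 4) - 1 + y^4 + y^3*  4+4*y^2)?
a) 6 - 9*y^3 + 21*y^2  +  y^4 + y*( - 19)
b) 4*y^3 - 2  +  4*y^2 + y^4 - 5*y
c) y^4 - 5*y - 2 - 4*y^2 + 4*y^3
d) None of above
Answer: b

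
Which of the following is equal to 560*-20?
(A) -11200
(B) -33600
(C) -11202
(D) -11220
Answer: A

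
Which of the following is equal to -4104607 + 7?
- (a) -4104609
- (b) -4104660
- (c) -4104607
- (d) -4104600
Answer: d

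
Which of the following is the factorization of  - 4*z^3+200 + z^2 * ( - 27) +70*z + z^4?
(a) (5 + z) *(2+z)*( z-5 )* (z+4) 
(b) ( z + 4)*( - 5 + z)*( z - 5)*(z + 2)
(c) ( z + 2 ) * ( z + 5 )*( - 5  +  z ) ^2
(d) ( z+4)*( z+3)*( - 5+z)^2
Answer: b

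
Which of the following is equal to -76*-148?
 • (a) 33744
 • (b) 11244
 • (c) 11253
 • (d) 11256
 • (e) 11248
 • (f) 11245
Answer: e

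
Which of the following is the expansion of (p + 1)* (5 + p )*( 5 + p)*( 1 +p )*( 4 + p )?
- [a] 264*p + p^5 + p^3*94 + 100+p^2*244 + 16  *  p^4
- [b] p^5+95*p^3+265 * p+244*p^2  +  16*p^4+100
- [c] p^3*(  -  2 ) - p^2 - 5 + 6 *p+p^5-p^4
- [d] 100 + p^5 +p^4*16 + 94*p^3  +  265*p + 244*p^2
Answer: d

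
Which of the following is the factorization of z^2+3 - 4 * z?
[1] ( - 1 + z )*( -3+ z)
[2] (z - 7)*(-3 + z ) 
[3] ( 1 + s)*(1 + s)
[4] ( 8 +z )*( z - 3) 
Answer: 1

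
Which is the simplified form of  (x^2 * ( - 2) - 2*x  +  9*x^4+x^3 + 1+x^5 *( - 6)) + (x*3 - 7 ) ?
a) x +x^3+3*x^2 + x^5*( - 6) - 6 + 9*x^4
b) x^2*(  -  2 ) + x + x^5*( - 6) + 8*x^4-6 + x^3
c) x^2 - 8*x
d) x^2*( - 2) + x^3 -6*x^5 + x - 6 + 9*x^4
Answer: d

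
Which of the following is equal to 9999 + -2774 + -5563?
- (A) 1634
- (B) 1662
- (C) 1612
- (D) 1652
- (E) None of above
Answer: B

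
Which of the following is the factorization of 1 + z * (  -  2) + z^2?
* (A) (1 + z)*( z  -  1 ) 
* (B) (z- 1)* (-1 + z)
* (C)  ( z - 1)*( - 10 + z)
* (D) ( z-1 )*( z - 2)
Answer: B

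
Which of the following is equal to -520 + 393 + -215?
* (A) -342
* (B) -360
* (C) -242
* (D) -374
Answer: A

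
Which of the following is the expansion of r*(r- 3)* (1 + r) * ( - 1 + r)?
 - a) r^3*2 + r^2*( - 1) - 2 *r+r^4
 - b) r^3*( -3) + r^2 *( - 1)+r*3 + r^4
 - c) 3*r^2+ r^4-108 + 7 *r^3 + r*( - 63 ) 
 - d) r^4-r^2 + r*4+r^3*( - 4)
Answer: b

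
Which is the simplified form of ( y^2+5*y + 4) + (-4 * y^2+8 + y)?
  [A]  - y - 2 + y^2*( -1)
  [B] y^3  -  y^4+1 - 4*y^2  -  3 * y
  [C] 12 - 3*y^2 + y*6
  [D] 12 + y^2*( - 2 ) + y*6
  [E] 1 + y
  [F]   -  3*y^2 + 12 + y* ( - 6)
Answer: C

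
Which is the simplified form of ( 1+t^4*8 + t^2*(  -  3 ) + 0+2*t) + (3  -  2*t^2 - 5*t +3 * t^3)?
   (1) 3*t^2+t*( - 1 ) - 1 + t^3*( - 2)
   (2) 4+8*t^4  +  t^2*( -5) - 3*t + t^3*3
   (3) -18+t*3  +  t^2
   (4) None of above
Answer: 2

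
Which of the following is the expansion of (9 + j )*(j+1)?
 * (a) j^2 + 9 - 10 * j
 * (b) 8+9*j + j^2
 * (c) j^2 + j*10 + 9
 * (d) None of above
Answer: c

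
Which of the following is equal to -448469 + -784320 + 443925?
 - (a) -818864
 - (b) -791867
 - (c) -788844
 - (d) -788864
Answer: d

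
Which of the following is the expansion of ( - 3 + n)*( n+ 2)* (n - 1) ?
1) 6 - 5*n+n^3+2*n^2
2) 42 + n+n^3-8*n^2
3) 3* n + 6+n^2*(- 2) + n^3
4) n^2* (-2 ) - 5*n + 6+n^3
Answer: 4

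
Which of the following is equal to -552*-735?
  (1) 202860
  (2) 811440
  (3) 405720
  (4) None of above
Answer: 3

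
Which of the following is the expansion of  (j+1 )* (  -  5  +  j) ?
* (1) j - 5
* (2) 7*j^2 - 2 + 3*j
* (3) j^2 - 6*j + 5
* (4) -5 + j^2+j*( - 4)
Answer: 4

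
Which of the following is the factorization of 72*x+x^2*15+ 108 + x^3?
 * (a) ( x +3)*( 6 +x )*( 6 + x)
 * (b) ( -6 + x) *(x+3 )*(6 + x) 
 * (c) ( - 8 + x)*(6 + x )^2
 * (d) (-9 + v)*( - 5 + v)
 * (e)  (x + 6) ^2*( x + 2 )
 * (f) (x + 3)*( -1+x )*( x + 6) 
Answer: a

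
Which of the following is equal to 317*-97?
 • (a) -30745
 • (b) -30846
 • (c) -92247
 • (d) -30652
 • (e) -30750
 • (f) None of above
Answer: f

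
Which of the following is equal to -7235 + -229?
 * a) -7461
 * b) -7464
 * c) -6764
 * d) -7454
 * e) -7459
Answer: b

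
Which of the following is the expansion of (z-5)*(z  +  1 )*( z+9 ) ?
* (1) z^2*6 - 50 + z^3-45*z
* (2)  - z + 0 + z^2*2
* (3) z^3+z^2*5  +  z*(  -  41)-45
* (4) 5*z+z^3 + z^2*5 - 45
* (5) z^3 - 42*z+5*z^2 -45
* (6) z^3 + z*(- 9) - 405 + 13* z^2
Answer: 3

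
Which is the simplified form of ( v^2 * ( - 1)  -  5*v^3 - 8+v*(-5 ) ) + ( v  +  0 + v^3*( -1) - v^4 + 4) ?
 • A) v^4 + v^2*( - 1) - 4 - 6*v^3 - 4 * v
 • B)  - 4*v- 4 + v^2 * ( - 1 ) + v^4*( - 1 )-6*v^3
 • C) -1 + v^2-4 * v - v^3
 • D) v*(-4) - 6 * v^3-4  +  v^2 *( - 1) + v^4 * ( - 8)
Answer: B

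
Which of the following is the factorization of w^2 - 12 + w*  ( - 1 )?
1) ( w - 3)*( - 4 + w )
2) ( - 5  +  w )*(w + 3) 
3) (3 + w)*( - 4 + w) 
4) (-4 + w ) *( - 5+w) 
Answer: 3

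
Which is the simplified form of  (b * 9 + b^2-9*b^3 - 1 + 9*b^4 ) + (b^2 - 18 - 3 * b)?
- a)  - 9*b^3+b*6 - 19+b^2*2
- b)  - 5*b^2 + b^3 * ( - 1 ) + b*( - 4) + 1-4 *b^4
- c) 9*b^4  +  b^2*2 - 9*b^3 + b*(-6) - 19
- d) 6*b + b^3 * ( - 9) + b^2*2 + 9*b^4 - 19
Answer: d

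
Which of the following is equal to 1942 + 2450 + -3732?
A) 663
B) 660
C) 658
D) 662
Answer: B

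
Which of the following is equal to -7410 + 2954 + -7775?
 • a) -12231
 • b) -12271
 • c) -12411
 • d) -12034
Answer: a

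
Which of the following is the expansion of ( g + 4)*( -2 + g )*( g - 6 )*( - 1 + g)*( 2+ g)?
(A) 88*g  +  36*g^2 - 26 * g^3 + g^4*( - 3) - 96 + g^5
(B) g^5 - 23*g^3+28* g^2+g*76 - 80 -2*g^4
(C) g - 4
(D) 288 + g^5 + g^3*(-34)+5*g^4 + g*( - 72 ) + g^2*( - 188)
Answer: A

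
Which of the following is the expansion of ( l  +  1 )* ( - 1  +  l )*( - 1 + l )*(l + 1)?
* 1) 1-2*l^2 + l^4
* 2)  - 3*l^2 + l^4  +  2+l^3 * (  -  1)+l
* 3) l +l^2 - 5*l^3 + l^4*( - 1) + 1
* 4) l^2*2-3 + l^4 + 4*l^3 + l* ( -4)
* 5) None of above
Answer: 1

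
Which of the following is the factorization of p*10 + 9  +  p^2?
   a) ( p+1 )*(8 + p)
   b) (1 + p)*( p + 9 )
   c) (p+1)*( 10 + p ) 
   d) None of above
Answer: b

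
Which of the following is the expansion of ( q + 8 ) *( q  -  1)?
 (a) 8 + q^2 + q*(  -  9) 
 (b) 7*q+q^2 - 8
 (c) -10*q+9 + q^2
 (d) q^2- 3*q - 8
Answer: b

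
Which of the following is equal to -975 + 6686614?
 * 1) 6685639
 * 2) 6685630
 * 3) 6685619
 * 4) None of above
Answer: 1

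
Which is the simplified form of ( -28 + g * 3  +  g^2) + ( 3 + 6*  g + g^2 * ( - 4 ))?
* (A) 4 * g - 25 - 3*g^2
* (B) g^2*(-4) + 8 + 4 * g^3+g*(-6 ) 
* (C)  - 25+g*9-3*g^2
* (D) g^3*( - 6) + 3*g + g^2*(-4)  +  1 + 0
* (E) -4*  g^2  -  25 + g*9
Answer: C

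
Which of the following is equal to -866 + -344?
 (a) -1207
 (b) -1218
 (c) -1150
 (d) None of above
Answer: d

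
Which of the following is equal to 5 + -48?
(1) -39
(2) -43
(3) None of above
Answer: 2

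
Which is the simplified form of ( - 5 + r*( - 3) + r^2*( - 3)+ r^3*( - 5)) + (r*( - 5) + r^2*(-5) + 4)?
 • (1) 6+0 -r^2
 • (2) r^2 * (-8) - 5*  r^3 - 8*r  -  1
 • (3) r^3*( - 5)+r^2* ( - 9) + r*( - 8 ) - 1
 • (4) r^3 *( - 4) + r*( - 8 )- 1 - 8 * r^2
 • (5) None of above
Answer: 2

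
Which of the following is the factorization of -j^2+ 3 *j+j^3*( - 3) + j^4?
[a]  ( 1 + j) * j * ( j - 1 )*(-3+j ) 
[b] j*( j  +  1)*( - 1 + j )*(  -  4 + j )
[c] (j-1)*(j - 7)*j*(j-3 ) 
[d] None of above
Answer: a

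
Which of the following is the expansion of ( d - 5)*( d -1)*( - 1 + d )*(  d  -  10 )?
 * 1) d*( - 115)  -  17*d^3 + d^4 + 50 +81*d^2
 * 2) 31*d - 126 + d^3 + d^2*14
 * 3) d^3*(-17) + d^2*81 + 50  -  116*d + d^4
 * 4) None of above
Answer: 1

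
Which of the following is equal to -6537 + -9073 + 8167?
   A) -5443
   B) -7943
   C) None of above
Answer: C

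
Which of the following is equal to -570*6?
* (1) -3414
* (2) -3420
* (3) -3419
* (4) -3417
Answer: 2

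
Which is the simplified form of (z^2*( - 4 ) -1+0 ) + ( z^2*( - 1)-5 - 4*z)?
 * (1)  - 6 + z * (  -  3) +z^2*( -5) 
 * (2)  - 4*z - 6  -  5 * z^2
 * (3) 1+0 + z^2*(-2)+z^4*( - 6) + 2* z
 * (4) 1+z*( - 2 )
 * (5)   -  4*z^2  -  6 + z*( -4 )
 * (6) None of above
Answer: 2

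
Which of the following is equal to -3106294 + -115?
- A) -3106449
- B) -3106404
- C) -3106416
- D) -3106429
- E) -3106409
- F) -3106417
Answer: E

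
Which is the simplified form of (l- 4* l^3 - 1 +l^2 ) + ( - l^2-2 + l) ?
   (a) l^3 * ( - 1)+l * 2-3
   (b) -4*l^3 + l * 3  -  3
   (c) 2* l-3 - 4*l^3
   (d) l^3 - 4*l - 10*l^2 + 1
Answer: c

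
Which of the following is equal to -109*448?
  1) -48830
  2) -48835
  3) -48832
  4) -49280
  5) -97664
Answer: 3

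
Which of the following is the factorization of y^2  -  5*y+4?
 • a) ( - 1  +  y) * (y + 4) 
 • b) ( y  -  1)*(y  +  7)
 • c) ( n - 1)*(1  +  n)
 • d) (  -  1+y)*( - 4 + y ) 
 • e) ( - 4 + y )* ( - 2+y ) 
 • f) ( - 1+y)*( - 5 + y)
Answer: d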